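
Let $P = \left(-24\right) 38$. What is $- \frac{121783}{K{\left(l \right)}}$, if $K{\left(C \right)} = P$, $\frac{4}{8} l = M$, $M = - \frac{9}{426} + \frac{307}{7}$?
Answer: $\frac{121783}{912} \approx 133.53$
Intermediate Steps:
$M = \frac{43573}{994}$ ($M = \left(-9\right) \frac{1}{426} + 307 \cdot \frac{1}{7} = - \frac{3}{142} + \frac{307}{7} = \frac{43573}{994} \approx 43.836$)
$l = \frac{43573}{497}$ ($l = 2 \cdot \frac{43573}{994} = \frac{43573}{497} \approx 87.672$)
$P = -912$
$K{\left(C \right)} = -912$
$- \frac{121783}{K{\left(l \right)}} = - \frac{121783}{-912} = \left(-121783\right) \left(- \frac{1}{912}\right) = \frac{121783}{912}$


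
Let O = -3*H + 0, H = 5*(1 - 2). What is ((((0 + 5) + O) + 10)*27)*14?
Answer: 11340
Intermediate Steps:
H = -5 (H = 5*(-1) = -5)
O = 15 (O = -3*(-5) + 0 = 15 + 0 = 15)
((((0 + 5) + O) + 10)*27)*14 = ((((0 + 5) + 15) + 10)*27)*14 = (((5 + 15) + 10)*27)*14 = ((20 + 10)*27)*14 = (30*27)*14 = 810*14 = 11340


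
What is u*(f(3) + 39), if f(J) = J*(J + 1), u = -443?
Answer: -22593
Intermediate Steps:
f(J) = J*(1 + J)
u*(f(3) + 39) = -443*(3*(1 + 3) + 39) = -443*(3*4 + 39) = -443*(12 + 39) = -443*51 = -22593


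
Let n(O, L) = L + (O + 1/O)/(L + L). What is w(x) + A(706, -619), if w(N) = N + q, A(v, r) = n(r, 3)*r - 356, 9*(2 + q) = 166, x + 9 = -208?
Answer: 553021/9 ≈ 61447.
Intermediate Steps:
x = -217 (x = -9 - 208 = -217)
n(O, L) = L + (O + 1/O)/(2*L) (n(O, L) = L + (O + 1/O)/((2*L)) = L + (O + 1/O)*(1/(2*L)) = L + (O + 1/O)/(2*L))
q = 148/9 (q = -2 + (⅑)*166 = -2 + 166/9 = 148/9 ≈ 16.444)
A(v, r) = -356 + r*(3 + r/6 + 1/(6*r)) (A(v, r) = (3 + (½)*r/3 + (½)/(3*r))*r - 356 = (3 + (½)*r*(⅓) + (½)*(⅓)/r)*r - 356 = (3 + r/6 + 1/(6*r))*r - 356 = r*(3 + r/6 + 1/(6*r)) - 356 = -356 + r*(3 + r/6 + 1/(6*r)))
w(N) = 148/9 + N (w(N) = N + 148/9 = 148/9 + N)
w(x) + A(706, -619) = (148/9 - 217) + (-2135/6 + (⅙)*(-619)*(18 - 619)) = -1805/9 + (-2135/6 + (⅙)*(-619)*(-601)) = -1805/9 + (-2135/6 + 372019/6) = -1805/9 + 184942/3 = 553021/9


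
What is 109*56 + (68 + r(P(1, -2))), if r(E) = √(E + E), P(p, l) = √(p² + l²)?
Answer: 6172 + √2*5^(¼) ≈ 6174.1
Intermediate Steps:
P(p, l) = √(l² + p²)
r(E) = √2*√E (r(E) = √(2*E) = √2*√E)
109*56 + (68 + r(P(1, -2))) = 109*56 + (68 + √2*√(√((-2)² + 1²))) = 6104 + (68 + √2*√(√(4 + 1))) = 6104 + (68 + √2*√(√5)) = 6104 + (68 + √2*5^(¼)) = 6172 + √2*5^(¼)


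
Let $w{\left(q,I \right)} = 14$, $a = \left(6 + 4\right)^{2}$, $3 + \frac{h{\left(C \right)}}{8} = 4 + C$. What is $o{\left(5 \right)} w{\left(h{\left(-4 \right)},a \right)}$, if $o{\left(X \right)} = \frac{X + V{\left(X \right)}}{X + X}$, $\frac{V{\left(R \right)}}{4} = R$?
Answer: $35$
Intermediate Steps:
$V{\left(R \right)} = 4 R$
$h{\left(C \right)} = 8 + 8 C$ ($h{\left(C \right)} = -24 + 8 \left(4 + C\right) = -24 + \left(32 + 8 C\right) = 8 + 8 C$)
$a = 100$ ($a = 10^{2} = 100$)
$o{\left(X \right)} = \frac{5}{2}$ ($o{\left(X \right)} = \frac{X + 4 X}{X + X} = \frac{5 X}{2 X} = 5 X \frac{1}{2 X} = \frac{5}{2}$)
$o{\left(5 \right)} w{\left(h{\left(-4 \right)},a \right)} = \frac{5}{2} \cdot 14 = 35$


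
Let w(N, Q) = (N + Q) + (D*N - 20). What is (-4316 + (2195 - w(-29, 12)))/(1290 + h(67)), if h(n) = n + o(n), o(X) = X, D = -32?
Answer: -753/356 ≈ -2.1152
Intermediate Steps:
w(N, Q) = -20 + Q - 31*N (w(N, Q) = (N + Q) + (-32*N - 20) = (N + Q) + (-20 - 32*N) = -20 + Q - 31*N)
h(n) = 2*n (h(n) = n + n = 2*n)
(-4316 + (2195 - w(-29, 12)))/(1290 + h(67)) = (-4316 + (2195 - (-20 + 12 - 31*(-29))))/(1290 + 2*67) = (-4316 + (2195 - (-20 + 12 + 899)))/(1290 + 134) = (-4316 + (2195 - 1*891))/1424 = (-4316 + (2195 - 891))*(1/1424) = (-4316 + 1304)*(1/1424) = -3012*1/1424 = -753/356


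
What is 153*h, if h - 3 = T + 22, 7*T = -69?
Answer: 16218/7 ≈ 2316.9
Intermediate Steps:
T = -69/7 (T = (1/7)*(-69) = -69/7 ≈ -9.8571)
h = 106/7 (h = 3 + (-69/7 + 22) = 3 + 85/7 = 106/7 ≈ 15.143)
153*h = 153*(106/7) = 16218/7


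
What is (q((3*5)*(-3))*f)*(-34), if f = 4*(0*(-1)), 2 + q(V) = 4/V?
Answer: 0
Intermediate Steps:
q(V) = -2 + 4/V
f = 0 (f = 4*0 = 0)
(q((3*5)*(-3))*f)*(-34) = ((-2 + 4/(((3*5)*(-3))))*0)*(-34) = ((-2 + 4/((15*(-3))))*0)*(-34) = ((-2 + 4/(-45))*0)*(-34) = ((-2 + 4*(-1/45))*0)*(-34) = ((-2 - 4/45)*0)*(-34) = -94/45*0*(-34) = 0*(-34) = 0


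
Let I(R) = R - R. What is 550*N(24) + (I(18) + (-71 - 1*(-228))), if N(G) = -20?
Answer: -10843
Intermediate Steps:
I(R) = 0
550*N(24) + (I(18) + (-71 - 1*(-228))) = 550*(-20) + (0 + (-71 - 1*(-228))) = -11000 + (0 + (-71 + 228)) = -11000 + (0 + 157) = -11000 + 157 = -10843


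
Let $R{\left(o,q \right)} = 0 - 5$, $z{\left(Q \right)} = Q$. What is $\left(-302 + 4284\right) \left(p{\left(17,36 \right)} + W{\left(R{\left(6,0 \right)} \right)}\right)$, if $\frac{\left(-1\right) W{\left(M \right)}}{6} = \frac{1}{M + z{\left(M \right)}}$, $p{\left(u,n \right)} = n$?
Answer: $\frac{728706}{5} \approx 1.4574 \cdot 10^{5}$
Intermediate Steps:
$R{\left(o,q \right)} = -5$ ($R{\left(o,q \right)} = 0 - 5 = -5$)
$W{\left(M \right)} = - \frac{3}{M}$ ($W{\left(M \right)} = - \frac{6}{M + M} = - \frac{6}{2 M} = - 6 \frac{1}{2 M} = - \frac{3}{M}$)
$\left(-302 + 4284\right) \left(p{\left(17,36 \right)} + W{\left(R{\left(6,0 \right)} \right)}\right) = \left(-302 + 4284\right) \left(36 - \frac{3}{-5}\right) = 3982 \left(36 - - \frac{3}{5}\right) = 3982 \left(36 + \frac{3}{5}\right) = 3982 \cdot \frac{183}{5} = \frac{728706}{5}$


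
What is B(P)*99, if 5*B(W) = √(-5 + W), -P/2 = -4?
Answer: 99*√3/5 ≈ 34.295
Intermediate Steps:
P = 8 (P = -2*(-4) = 8)
B(W) = √(-5 + W)/5
B(P)*99 = (√(-5 + 8)/5)*99 = (√3/5)*99 = 99*√3/5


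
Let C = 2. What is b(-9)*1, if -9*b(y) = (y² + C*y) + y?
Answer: -6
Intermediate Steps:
b(y) = -y/3 - y²/9 (b(y) = -((y² + 2*y) + y)/9 = -(y² + 3*y)/9 = -y/3 - y²/9)
b(-9)*1 = -⅑*(-9)*(3 - 9)*1 = -⅑*(-9)*(-6)*1 = -6*1 = -6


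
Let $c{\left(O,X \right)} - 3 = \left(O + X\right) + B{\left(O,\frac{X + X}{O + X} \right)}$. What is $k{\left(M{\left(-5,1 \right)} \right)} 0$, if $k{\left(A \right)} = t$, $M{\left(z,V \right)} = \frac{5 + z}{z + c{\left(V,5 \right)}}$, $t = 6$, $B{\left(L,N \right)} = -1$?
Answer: $0$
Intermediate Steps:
$c{\left(O,X \right)} = 2 + O + X$ ($c{\left(O,X \right)} = 3 - \left(1 - O - X\right) = 3 + \left(-1 + O + X\right) = 2 + O + X$)
$M{\left(z,V \right)} = \frac{5 + z}{7 + V + z}$ ($M{\left(z,V \right)} = \frac{5 + z}{z + \left(2 + V + 5\right)} = \frac{5 + z}{z + \left(7 + V\right)} = \frac{5 + z}{7 + V + z}$)
$k{\left(A \right)} = 6$
$k{\left(M{\left(-5,1 \right)} \right)} 0 = 6 \cdot 0 = 0$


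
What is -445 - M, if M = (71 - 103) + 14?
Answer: -427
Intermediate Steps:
M = -18 (M = -32 + 14 = -18)
-445 - M = -445 - 1*(-18) = -445 + 18 = -427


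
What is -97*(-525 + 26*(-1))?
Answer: 53447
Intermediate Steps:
-97*(-525 + 26*(-1)) = -97*(-525 - 26) = -97*(-551) = 53447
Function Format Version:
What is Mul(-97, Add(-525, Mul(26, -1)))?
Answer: 53447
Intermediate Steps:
Mul(-97, Add(-525, Mul(26, -1))) = Mul(-97, Add(-525, -26)) = Mul(-97, -551) = 53447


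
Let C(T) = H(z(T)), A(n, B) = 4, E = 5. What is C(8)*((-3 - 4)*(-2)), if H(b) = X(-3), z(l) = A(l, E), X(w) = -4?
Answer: -56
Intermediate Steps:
z(l) = 4
H(b) = -4
C(T) = -4
C(8)*((-3 - 4)*(-2)) = -4*(-3 - 4)*(-2) = -(-28)*(-2) = -4*14 = -56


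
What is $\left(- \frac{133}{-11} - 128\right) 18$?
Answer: $- \frac{22950}{11} \approx -2086.4$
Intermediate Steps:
$\left(- \frac{133}{-11} - 128\right) 18 = \left(\left(-133\right) \left(- \frac{1}{11}\right) - 128\right) 18 = \left(\frac{133}{11} - 128\right) 18 = \left(- \frac{1275}{11}\right) 18 = - \frac{22950}{11}$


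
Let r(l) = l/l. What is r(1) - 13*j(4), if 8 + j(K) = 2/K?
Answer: 197/2 ≈ 98.500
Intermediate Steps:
r(l) = 1
j(K) = -8 + 2/K
r(1) - 13*j(4) = 1 - 13*(-8 + 2/4) = 1 - 13*(-8 + 2*(1/4)) = 1 - 13*(-8 + 1/2) = 1 - 13*(-15/2) = 1 + 195/2 = 197/2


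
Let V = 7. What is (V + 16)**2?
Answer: 529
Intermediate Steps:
(V + 16)**2 = (7 + 16)**2 = 23**2 = 529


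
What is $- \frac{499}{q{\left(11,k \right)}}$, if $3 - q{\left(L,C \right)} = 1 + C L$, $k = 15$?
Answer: $\frac{499}{163} \approx 3.0613$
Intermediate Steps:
$q{\left(L,C \right)} = 2 - C L$ ($q{\left(L,C \right)} = 3 - \left(1 + C L\right) = 2 - C L$)
$- \frac{499}{q{\left(11,k \right)}} = - \frac{499}{2 - 15 \cdot 11} = - \frac{499}{2 - 165} = - \frac{499}{-163} = \left(-499\right) \left(- \frac{1}{163}\right) = \frac{499}{163}$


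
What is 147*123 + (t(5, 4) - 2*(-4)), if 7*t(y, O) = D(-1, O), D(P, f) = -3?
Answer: 126620/7 ≈ 18089.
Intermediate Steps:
t(y, O) = -3/7 (t(y, O) = (⅐)*(-3) = -3/7)
147*123 + (t(5, 4) - 2*(-4)) = 147*123 + (-3/7 - 2*(-4)) = 18081 + (-3/7 + 8) = 18081 + 53/7 = 126620/7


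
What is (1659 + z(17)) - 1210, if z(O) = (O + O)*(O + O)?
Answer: 1605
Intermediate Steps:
z(O) = 4*O² (z(O) = (2*O)*(2*O) = 4*O²)
(1659 + z(17)) - 1210 = (1659 + 4*17²) - 1210 = (1659 + 4*289) - 1210 = (1659 + 1156) - 1210 = 2815 - 1210 = 1605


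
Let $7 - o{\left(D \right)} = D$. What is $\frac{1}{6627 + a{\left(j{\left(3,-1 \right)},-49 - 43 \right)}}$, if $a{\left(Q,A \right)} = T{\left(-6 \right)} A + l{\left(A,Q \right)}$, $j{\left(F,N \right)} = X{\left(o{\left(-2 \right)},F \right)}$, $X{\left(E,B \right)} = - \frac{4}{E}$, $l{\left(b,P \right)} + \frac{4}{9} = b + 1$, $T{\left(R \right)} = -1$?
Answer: $\frac{9}{59648} \approx 0.00015089$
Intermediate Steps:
$o{\left(D \right)} = 7 - D$
$l{\left(b,P \right)} = \frac{5}{9} + b$ ($l{\left(b,P \right)} = - \frac{4}{9} + \left(b + 1\right) = - \frac{4}{9} + \left(1 + b\right) = \frac{5}{9} + b$)
$j{\left(F,N \right)} = - \frac{4}{9}$ ($j{\left(F,N \right)} = - \frac{4}{7 - -2} = - \frac{4}{7 + 2} = - \frac{4}{9}$)
$a{\left(Q,A \right)} = \frac{5}{9}$ ($a{\left(Q,A \right)} = - A + \left(\frac{5}{9} + A\right) = \frac{5}{9}$)
$\frac{1}{6627 + a{\left(j{\left(3,-1 \right)},-49 - 43 \right)}} = \frac{1}{6627 + \frac{5}{9}} = \frac{1}{\frac{59648}{9}} = \frac{9}{59648}$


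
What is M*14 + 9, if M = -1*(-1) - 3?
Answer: -19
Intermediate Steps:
M = -2 (M = 1 - 3 = -2)
M*14 + 9 = -2*14 + 9 = -28 + 9 = -19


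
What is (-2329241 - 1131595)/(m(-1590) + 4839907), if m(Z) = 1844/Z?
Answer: -2751364620/3847725143 ≈ -0.71506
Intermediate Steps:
(-2329241 - 1131595)/(m(-1590) + 4839907) = (-2329241 - 1131595)/(1844/(-1590) + 4839907) = -3460836/(1844*(-1/1590) + 4839907) = -3460836/(-922/795 + 4839907) = -3460836/3847725143/795 = -3460836*795/3847725143 = -2751364620/3847725143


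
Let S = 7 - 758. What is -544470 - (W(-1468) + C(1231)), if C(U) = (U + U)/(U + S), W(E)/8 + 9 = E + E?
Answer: -125019631/240 ≈ -5.2092e+5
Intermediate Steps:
S = -751
W(E) = -72 + 16*E (W(E) = -72 + 8*(E + E) = -72 + 8*(2*E) = -72 + 16*E)
C(U) = 2*U/(-751 + U) (C(U) = (U + U)/(U - 751) = (2*U)/(-751 + U) = 2*U/(-751 + U))
-544470 - (W(-1468) + C(1231)) = -544470 - ((-72 + 16*(-1468)) + 2*1231/(-751 + 1231)) = -544470 - ((-72 - 23488) + 2*1231/480) = -544470 - (-23560 + 2*1231*(1/480)) = -544470 - (-23560 + 1231/240) = -544470 - 1*(-5653169/240) = -544470 + 5653169/240 = -125019631/240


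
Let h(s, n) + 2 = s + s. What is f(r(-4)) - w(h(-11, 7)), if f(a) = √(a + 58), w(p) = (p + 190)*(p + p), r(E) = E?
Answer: 7968 + 3*√6 ≈ 7975.4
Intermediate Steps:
h(s, n) = -2 + 2*s (h(s, n) = -2 + (s + s) = -2 + 2*s)
w(p) = 2*p*(190 + p) (w(p) = (190 + p)*(2*p) = 2*p*(190 + p))
f(a) = √(58 + a)
f(r(-4)) - w(h(-11, 7)) = √(58 - 4) - 2*(-2 + 2*(-11))*(190 + (-2 + 2*(-11))) = √54 - 2*(-2 - 22)*(190 + (-2 - 22)) = 3*√6 - 2*(-24)*(190 - 24) = 3*√6 - 2*(-24)*166 = 3*√6 - 1*(-7968) = 3*√6 + 7968 = 7968 + 3*√6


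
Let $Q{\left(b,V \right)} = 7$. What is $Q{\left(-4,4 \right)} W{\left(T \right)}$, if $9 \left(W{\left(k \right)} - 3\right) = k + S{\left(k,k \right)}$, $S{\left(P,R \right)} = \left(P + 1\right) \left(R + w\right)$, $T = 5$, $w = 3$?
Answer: $\frac{560}{9} \approx 62.222$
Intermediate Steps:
$S{\left(P,R \right)} = \left(1 + P\right) \left(3 + R\right)$ ($S{\left(P,R \right)} = \left(P + 1\right) \left(R + 3\right) = \left(1 + P\right) \left(3 + R\right)$)
$W{\left(k \right)} = \frac{10}{3} + \frac{k^{2}}{9} + \frac{5 k}{9}$ ($W{\left(k \right)} = 3 + \frac{k + \left(3 + k + 3 k + k k\right)}{9} = 3 + \frac{k + \left(3 + k + 3 k + k^{2}\right)}{9} = 3 + \frac{k + \left(3 + k^{2} + 4 k\right)}{9} = 3 + \frac{3 + k^{2} + 5 k}{9} = 3 + \left(\frac{1}{3} + \frac{k^{2}}{9} + \frac{5 k}{9}\right) = \frac{10}{3} + \frac{k^{2}}{9} + \frac{5 k}{9}$)
$Q{\left(-4,4 \right)} W{\left(T \right)} = 7 \left(\frac{10}{3} + \frac{5^{2}}{9} + \frac{5}{9} \cdot 5\right) = 7 \left(\frac{10}{3} + \frac{1}{9} \cdot 25 + \frac{25}{9}\right) = 7 \left(\frac{10}{3} + \frac{25}{9} + \frac{25}{9}\right) = 7 \cdot \frac{80}{9} = \frac{560}{9}$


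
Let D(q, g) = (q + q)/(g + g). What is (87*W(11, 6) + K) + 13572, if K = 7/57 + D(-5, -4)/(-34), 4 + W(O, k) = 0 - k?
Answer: 98466571/7752 ≈ 12702.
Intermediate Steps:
D(q, g) = q/g (D(q, g) = (2*q)/((2*g)) = (2*q)*(1/(2*g)) = q/g)
W(O, k) = -4 - k (W(O, k) = -4 + (0 - k) = -4 - k)
K = 667/7752 (K = 7/57 - 5/(-4)/(-34) = 7*(1/57) - 5*(-¼)*(-1/34) = 7/57 + (5/4)*(-1/34) = 7/57 - 5/136 = 667/7752 ≈ 0.086042)
(87*W(11, 6) + K) + 13572 = (87*(-4 - 1*6) + 667/7752) + 13572 = (87*(-4 - 6) + 667/7752) + 13572 = (87*(-10) + 667/7752) + 13572 = (-870 + 667/7752) + 13572 = -6743573/7752 + 13572 = 98466571/7752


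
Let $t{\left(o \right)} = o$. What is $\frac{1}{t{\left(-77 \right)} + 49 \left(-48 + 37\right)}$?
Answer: $- \frac{1}{616} \approx -0.0016234$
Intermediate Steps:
$\frac{1}{t{\left(-77 \right)} + 49 \left(-48 + 37\right)} = \frac{1}{-77 + 49 \left(-48 + 37\right)} = \frac{1}{-77 + 49 \left(-11\right)} = \frac{1}{-77 - 539} = \frac{1}{-616} = - \frac{1}{616}$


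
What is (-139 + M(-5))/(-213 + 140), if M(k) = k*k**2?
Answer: 264/73 ≈ 3.6164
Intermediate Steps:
M(k) = k**3
(-139 + M(-5))/(-213 + 140) = (-139 + (-5)**3)/(-213 + 140) = (-139 - 125)/(-73) = -264*(-1/73) = 264/73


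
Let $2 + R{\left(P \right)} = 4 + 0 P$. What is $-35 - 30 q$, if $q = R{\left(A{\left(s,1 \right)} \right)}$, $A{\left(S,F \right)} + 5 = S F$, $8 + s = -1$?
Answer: $-95$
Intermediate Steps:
$s = -9$ ($s = -8 - 1 = -9$)
$A{\left(S,F \right)} = -5 + F S$ ($A{\left(S,F \right)} = -5 + S F = -5 + F S$)
$R{\left(P \right)} = 2$ ($R{\left(P \right)} = -2 + \left(4 + 0 P\right) = -2 + \left(4 + 0\right) = -2 + 4 = 2$)
$q = 2$
$-35 - 30 q = -35 - 60 = -95$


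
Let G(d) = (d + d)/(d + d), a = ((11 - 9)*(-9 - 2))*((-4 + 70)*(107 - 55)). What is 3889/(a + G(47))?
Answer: -3889/75503 ≈ -0.051508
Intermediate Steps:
a = -75504 (a = (2*(-11))*(66*52) = -22*3432 = -75504)
G(d) = 1 (G(d) = (2*d)/((2*d)) = (2*d)*(1/(2*d)) = 1)
3889/(a + G(47)) = 3889/(-75504 + 1) = 3889/(-75503) = 3889*(-1/75503) = -3889/75503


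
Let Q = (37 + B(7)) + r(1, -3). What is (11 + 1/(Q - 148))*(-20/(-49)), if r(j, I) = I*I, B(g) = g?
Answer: 4176/931 ≈ 4.4855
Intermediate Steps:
r(j, I) = I**2
Q = 53 (Q = (37 + 7) + (-3)**2 = 44 + 9 = 53)
(11 + 1/(Q - 148))*(-20/(-49)) = (11 + 1/(53 - 148))*(-20/(-49)) = (11 + 1/(-95))*(-20*(-1/49)) = (11 - 1/95)*(20/49) = (1044/95)*(20/49) = 4176/931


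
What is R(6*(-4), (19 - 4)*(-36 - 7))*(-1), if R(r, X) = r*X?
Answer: -15480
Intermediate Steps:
R(r, X) = X*r
R(6*(-4), (19 - 4)*(-36 - 7))*(-1) = (((19 - 4)*(-36 - 7))*(6*(-4)))*(-1) = ((15*(-43))*(-24))*(-1) = -645*(-24)*(-1) = 15480*(-1) = -15480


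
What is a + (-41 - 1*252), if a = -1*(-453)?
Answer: 160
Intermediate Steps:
a = 453
a + (-41 - 1*252) = 453 + (-41 - 1*252) = 453 + (-41 - 252) = 453 - 293 = 160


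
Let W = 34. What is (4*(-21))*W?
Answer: -2856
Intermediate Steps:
(4*(-21))*W = (4*(-21))*34 = -84*34 = -2856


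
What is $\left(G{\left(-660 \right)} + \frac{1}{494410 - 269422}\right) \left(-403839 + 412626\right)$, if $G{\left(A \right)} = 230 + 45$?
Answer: $\frac{181222212229}{74996} \approx 2.4164 \cdot 10^{6}$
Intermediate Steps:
$G{\left(A \right)} = 275$
$\left(G{\left(-660 \right)} + \frac{1}{494410 - 269422}\right) \left(-403839 + 412626\right) = \left(275 + \frac{1}{494410 - 269422}\right) \left(-403839 + 412626\right) = \left(275 + \frac{1}{224988}\right) 8787 = \frac{61871701}{224988} \cdot 8787 = \frac{181222212229}{74996}$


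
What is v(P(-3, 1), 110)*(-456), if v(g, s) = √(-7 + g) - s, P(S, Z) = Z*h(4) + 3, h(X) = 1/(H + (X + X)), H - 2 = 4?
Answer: 50160 - 228*I*√770/7 ≈ 50160.0 - 903.82*I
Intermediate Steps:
H = 6 (H = 2 + 4 = 6)
h(X) = 1/(6 + 2*X) (h(X) = 1/(6 + (X + X)) = 1/(6 + 2*X))
P(S, Z) = 3 + Z/14 (P(S, Z) = Z*(1/(2*(3 + 4))) + 3 = Z*((½)/7) + 3 = Z*((½)*(⅐)) + 3 = Z*(1/14) + 3 = Z/14 + 3 = 3 + Z/14)
v(P(-3, 1), 110)*(-456) = (√(-7 + (3 + (1/14)*1)) - 1*110)*(-456) = (√(-7 + (3 + 1/14)) - 110)*(-456) = (√(-7 + 43/14) - 110)*(-456) = (√(-55/14) - 110)*(-456) = (I*√770/14 - 110)*(-456) = (-110 + I*√770/14)*(-456) = 50160 - 228*I*√770/7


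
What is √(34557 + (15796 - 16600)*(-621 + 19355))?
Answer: 3*I*√1669731 ≈ 3876.5*I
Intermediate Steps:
√(34557 + (15796 - 16600)*(-621 + 19355)) = √(34557 - 804*18734) = √(34557 - 15062136) = √(-15027579) = 3*I*√1669731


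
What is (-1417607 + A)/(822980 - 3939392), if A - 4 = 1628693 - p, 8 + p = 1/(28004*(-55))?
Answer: -325137361561/4799960090640 ≈ -0.067737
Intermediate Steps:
p = -12321761/1540220 (p = -8 + 1/(28004*(-55)) = -8 + 1/(-1540220) = -8 - 1/1540220 = -12321761/1540220 ≈ -8.0000)
A = 2508564015101/1540220 (A = 4 + (1628693 - 1*(-12321761/1540220)) = 4 + (1628693 + 12321761/1540220) = 4 + 2508557854221/1540220 = 2508564015101/1540220 ≈ 1.6287e+6)
(-1417607 + A)/(822980 - 3939392) = (-1417607 + 2508564015101/1540220)/(822980 - 3939392) = (325137361561/1540220)/(-3116412) = (325137361561/1540220)*(-1/3116412) = -325137361561/4799960090640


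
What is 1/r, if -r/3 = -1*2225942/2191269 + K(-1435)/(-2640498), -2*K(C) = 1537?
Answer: 1285786980436/3917274272593 ≈ 0.32824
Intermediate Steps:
K(C) = -1537/2 (K(C) = -1/2*1537 = -1537/2)
r = 3917274272593/1285786980436 (r = -3*(-1*2225942/2191269 - 1537/2/(-2640498)) = -3*(-2225942*1/2191269 - 1537/2*(-1/2640498)) = -3*(-2225942/2191269 + 1537/5280996) = -3*(-3917274272593/3857360941308) = 3917274272593/1285786980436 ≈ 3.0466)
1/r = 1/(3917274272593/1285786980436) = 1285786980436/3917274272593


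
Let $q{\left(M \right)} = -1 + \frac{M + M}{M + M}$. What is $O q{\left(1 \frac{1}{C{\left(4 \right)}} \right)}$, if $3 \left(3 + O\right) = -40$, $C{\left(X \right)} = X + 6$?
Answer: $0$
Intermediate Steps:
$C{\left(X \right)} = 6 + X$
$O = - \frac{49}{3}$ ($O = -3 + \frac{1}{3} \left(-40\right) = -3 - \frac{40}{3} = - \frac{49}{3} \approx -16.333$)
$q{\left(M \right)} = 0$ ($q{\left(M \right)} = -1 + \frac{2 M}{2 M} = -1 + 2 M \frac{1}{2 M} = -1 + 1 = 0$)
$O q{\left(1 \frac{1}{C{\left(4 \right)}} \right)} = \left(- \frac{49}{3}\right) 0 = 0$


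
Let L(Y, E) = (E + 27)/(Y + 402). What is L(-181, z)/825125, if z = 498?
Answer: 3/1042015 ≈ 2.8790e-6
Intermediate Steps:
L(Y, E) = (27 + E)/(402 + Y)
L(-181, z)/825125 = ((27 + 498)/(402 - 181))/825125 = (525/221)*(1/825125) = 3/1042015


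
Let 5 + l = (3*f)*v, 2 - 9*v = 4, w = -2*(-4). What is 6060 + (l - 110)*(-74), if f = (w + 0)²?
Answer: 53182/3 ≈ 17727.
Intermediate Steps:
w = 8
f = 64 (f = (8 + 0)² = 8² = 64)
v = -2/9 (v = 2/9 - ⅑*4 = 2/9 - 4/9 = -2/9 ≈ -0.22222)
l = -143/3 (l = -5 + (3*64)*(-2/9) = -5 + 192*(-2/9) = -5 - 128/3 = -143/3 ≈ -47.667)
6060 + (l - 110)*(-74) = 6060 + (-143/3 - 110)*(-74) = 6060 - 473/3*(-74) = 6060 + 35002/3 = 53182/3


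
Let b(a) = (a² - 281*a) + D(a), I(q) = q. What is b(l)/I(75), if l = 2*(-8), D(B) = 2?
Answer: 4754/75 ≈ 63.387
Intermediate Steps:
l = -16
b(a) = 2 + a² - 281*a (b(a) = (a² - 281*a) + 2 = 2 + a² - 281*a)
b(l)/I(75) = (2 + (-16)² - 281*(-16))/75 = (2 + 256 + 4496)*(1/75) = 4754*(1/75) = 4754/75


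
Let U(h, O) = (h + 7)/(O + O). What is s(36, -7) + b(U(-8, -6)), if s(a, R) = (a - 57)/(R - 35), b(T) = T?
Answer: 7/12 ≈ 0.58333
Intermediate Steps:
U(h, O) = (7 + h)/(2*O) (U(h, O) = (7 + h)/((2*O)) = (7 + h)*(1/(2*O)) = (7 + h)/(2*O))
s(a, R) = (-57 + a)/(-35 + R)
s(36, -7) + b(U(-8, -6)) = (-57 + 36)/(-35 - 7) + (½)*(7 - 8)/(-6) = -21/(-42) + (½)*(-⅙)*(-1) = -1/42*(-21) + 1/12 = ½ + 1/12 = 7/12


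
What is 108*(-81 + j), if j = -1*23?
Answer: -11232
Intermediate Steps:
j = -23
108*(-81 + j) = 108*(-81 - 23) = 108*(-104) = -11232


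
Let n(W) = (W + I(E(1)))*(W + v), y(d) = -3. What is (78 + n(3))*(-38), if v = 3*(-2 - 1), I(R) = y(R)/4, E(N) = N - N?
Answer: -2451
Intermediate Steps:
E(N) = 0
I(R) = -¾ (I(R) = -3/4 = -3*¼ = -¾)
v = -9 (v = 3*(-3) = -9)
n(W) = (-9 + W)*(-¾ + W) (n(W) = (W - ¾)*(W - 9) = (-¾ + W)*(-9 + W) = (-9 + W)*(-¾ + W))
(78 + n(3))*(-38) = (78 + (27/4 + 3² - 39/4*3))*(-38) = (78 + (27/4 + 9 - 117/4))*(-38) = (78 - 27/2)*(-38) = (129/2)*(-38) = -2451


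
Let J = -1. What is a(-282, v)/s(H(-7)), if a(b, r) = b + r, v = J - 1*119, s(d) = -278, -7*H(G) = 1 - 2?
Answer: 201/139 ≈ 1.4460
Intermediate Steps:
H(G) = ⅐ (H(G) = -(1 - 2)/7 = -⅐*(-1) = ⅐)
v = -120 (v = -1 - 1*119 = -1 - 119 = -120)
a(-282, v)/s(H(-7)) = (-282 - 120)/(-278) = -402*(-1/278) = 201/139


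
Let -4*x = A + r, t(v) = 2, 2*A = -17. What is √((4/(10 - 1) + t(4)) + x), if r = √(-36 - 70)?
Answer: √(658 - 36*I*√106)/12 ≈ 2.2152 - 0.58097*I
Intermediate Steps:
A = -17/2 (A = (½)*(-17) = -17/2 ≈ -8.5000)
r = I*√106 (r = √(-106) = I*√106 ≈ 10.296*I)
x = 17/8 - I*√106/4 (x = -(-17/2 + I*√106)/4 = 17/8 - I*√106/4 ≈ 2.125 - 2.5739*I)
√((4/(10 - 1) + t(4)) + x) = √((4/(10 - 1) + 2) + (17/8 - I*√106/4)) = √((4/9 + 2) + (17/8 - I*√106/4)) = √(22/9 + (17/8 - I*√106/4)) = √(329/72 - I*√106/4)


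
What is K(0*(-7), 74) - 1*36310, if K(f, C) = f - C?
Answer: -36384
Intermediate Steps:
K(0*(-7), 74) - 1*36310 = (0*(-7) - 1*74) - 1*36310 = (0 - 74) - 36310 = -74 - 36310 = -36384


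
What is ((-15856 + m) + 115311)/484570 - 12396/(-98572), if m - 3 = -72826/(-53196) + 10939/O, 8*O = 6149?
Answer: 4521113310868949/13657384535506140 ≈ 0.33104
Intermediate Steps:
O = 6149/8 (O = (1/8)*6149 = 6149/8 ≈ 768.63)
m = 21274133/1143714 (m = 3 + (-72826/(-53196) + 10939/(6149/8)) = 3 + (-72826*(-1/53196) + 10939*(8/6149)) = 3 + (2801/2046 + 87512/6149) = 3 + 17842991/1143714 = 21274133/1143714 ≈ 18.601)
((-15856 + m) + 115311)/484570 - 12396/(-98572) = ((-15856 + 21274133/1143714) + 115311)/484570 - 12396/(-98572) = (-18113455051/1143714 + 115311)*(1/484570) - 12396*(-1/98572) = (113769350003/1143714)*(1/484570) + 3099/24643 = 113769350003/554209492980 + 3099/24643 = 4521113310868949/13657384535506140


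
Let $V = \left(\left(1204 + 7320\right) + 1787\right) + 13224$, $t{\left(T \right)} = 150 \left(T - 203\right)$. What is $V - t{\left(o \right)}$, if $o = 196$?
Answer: $24585$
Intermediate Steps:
$t{\left(T \right)} = -30450 + 150 T$ ($t{\left(T \right)} = 150 \left(-203 + T\right) = -30450 + 150 T$)
$V = 23535$ ($V = \left(8524 + 1787\right) + 13224 = 10311 + 13224 = 23535$)
$V - t{\left(o \right)} = 23535 - \left(-30450 + 150 \cdot 196\right) = 23535 - \left(-30450 + 29400\right) = 23535 - -1050 = 23535 + 1050 = 24585$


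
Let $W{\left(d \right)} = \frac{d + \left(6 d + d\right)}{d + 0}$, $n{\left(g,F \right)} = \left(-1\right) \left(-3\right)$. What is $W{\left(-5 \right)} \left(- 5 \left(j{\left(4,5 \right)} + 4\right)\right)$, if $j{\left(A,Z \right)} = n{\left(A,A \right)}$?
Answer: $-280$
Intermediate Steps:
$n{\left(g,F \right)} = 3$
$j{\left(A,Z \right)} = 3$
$W{\left(d \right)} = 8$ ($W{\left(d \right)} = \frac{d + 7 d}{d} = \frac{8 d}{d} = 8$)
$W{\left(-5 \right)} \left(- 5 \left(j{\left(4,5 \right)} + 4\right)\right) = 8 \left(- 5 \left(3 + 4\right)\right) = 8 \left(\left(-5\right) 7\right) = 8 \left(-35\right) = -280$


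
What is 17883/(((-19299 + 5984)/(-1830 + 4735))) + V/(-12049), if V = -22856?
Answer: -125128521599/32086487 ≈ -3899.7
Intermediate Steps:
17883/(((-19299 + 5984)/(-1830 + 4735))) + V/(-12049) = 17883/(((-19299 + 5984)/(-1830 + 4735))) - 22856/(-12049) = 17883/((-13315/2905)) - 22856*(-1/12049) = 17883/((-13315*1/2905)) + 22856/12049 = 17883/(-2663/581) + 22856/12049 = 17883*(-581/2663) + 22856/12049 = -10390023/2663 + 22856/12049 = -125128521599/32086487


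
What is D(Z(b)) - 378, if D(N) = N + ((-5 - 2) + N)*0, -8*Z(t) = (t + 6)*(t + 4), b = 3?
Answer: -3087/8 ≈ -385.88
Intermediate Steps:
Z(t) = -(4 + t)*(6 + t)/8 (Z(t) = -(t + 6)*(t + 4)/8 = -(6 + t)*(4 + t)/8 = -(4 + t)*(6 + t)/8)
D(N) = N (D(N) = N + (-7 + N)*0 = N + 0 = N)
D(Z(b)) - 378 = (-3 - 5/4*3 - 1/8*3**2) - 378 = (-3 - 15/4 - 1/8*9) - 378 = (-3 - 15/4 - 9/8) - 378 = -63/8 - 378 = -3087/8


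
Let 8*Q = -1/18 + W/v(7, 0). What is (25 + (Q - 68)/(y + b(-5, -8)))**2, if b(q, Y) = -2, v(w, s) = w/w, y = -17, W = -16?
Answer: 6159267361/7485696 ≈ 822.80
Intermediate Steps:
v(w, s) = 1
Q = -289/144 (Q = (-1/18 - 16/1)/8 = (-1*1/18 - 16*1)/8 = (-1/18 - 16)/8 = (1/8)*(-289/18) = -289/144 ≈ -2.0069)
(25 + (Q - 68)/(y + b(-5, -8)))**2 = (25 + (-289/144 - 68)/(-17 - 2))**2 = (25 - 10081/144/(-19))**2 = (25 - 10081/144*(-1/19))**2 = (25 + 10081/2736)**2 = (78481/2736)**2 = 6159267361/7485696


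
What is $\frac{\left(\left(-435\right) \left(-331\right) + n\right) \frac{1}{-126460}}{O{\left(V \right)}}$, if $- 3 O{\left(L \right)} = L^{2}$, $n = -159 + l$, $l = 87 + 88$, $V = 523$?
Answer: $\frac{432003}{34590477340} \approx 1.2489 \cdot 10^{-5}$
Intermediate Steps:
$l = 175$
$n = 16$ ($n = -159 + 175 = 16$)
$O{\left(L \right)} = - \frac{L^{2}}{3}$
$\frac{\left(\left(-435\right) \left(-331\right) + n\right) \frac{1}{-126460}}{O{\left(V \right)}} = \frac{\left(\left(-435\right) \left(-331\right) + 16\right) \frac{1}{-126460}}{\left(- \frac{1}{3}\right) 523^{2}} = \frac{\left(143985 + 16\right) \left(- \frac{1}{126460}\right)}{\left(- \frac{1}{3}\right) 273529} = \frac{144001 \left(- \frac{1}{126460}\right)}{- \frac{273529}{3}} = \left(- \frac{144001}{126460}\right) \left(- \frac{3}{273529}\right) = \frac{432003}{34590477340}$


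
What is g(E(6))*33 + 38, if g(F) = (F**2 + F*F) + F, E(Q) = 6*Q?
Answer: 86762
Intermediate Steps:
g(F) = F + 2*F**2 (g(F) = (F**2 + F**2) + F = 2*F**2 + F = F + 2*F**2)
g(E(6))*33 + 38 = ((6*6)*(1 + 2*(6*6)))*33 + 38 = (36*(1 + 2*36))*33 + 38 = (36*(1 + 72))*33 + 38 = (36*73)*33 + 38 = 2628*33 + 38 = 86724 + 38 = 86762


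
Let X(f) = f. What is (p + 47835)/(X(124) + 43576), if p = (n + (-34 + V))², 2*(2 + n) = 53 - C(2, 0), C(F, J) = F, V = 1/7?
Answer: 1879337/1713040 ≈ 1.0971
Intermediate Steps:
V = ⅐ ≈ 0.14286
n = 47/2 (n = -2 + (53 - 1*2)/2 = -2 + (53 - 2)/2 = -2 + (½)*51 = -2 + 51/2 = 47/2 ≈ 23.500)
p = 21025/196 (p = (47/2 + (-34 + ⅐))² = (47/2 - 237/7)² = (-145/14)² = 21025/196 ≈ 107.27)
(p + 47835)/(X(124) + 43576) = (21025/196 + 47835)/(124 + 43576) = (9396685/196)/43700 = (9396685/196)*(1/43700) = 1879337/1713040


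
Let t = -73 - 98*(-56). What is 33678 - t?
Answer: 28263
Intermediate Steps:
t = 5415 (t = -73 + 5488 = 5415)
33678 - t = 33678 - 1*5415 = 33678 - 5415 = 28263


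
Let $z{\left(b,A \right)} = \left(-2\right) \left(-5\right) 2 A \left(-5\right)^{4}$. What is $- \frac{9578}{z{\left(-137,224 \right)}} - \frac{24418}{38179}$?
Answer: $- \frac{34368039231}{53450600000} \approx -0.64299$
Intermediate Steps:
$z{\left(b,A \right)} = 12500 A$ ($z{\left(b,A \right)} = 10 \cdot 2 A 625 = 20 A 625 = 12500 A$)
$- \frac{9578}{z{\left(-137,224 \right)}} - \frac{24418}{38179} = - \frac{9578}{12500 \cdot 224} - \frac{24418}{38179} = - \frac{9578}{2800000} - \frac{24418}{38179} = \left(-9578\right) \frac{1}{2800000} - \frac{24418}{38179} = - \frac{4789}{1400000} - \frac{24418}{38179} = - \frac{34368039231}{53450600000}$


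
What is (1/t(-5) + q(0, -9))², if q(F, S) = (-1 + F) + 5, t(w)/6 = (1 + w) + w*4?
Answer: 330625/20736 ≈ 15.944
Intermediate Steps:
t(w) = 6 + 30*w (t(w) = 6*((1 + w) + w*4) = 6*((1 + w) + 4*w) = 6*(1 + 5*w) = 6 + 30*w)
q(F, S) = 4 + F
(1/t(-5) + q(0, -9))² = (1/(6 + 30*(-5)) + (4 + 0))² = (1/(6 - 150) + 4)² = (1/(-144) + 4)² = (-1/144 + 4)² = (575/144)² = 330625/20736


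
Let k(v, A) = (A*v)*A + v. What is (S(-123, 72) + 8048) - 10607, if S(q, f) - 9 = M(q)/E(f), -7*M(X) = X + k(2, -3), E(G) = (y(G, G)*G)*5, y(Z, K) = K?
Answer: -462671897/181440 ≈ -2550.0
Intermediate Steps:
k(v, A) = v + v*A² (k(v, A) = v*A² + v = v + v*A²)
E(G) = 5*G² (E(G) = (G*G)*5 = G²*5 = 5*G²)
M(X) = -20/7 - X/7 (M(X) = -(X + 2*(1 + (-3)²))/7 = -(X + 2*(1 + 9))/7 = -(X + 2*10)/7 = -(X + 20)/7 = -(20 + X)/7 = -20/7 - X/7)
S(q, f) = 9 + (-20/7 - q/7)/(5*f²) (S(q, f) = 9 + (-20/7 - q/7)/((5*f²)) = 9 + (-20/7 - q/7)*(1/(5*f²)) = 9 + (-20/7 - q/7)/(5*f²))
(S(-123, 72) + 8048) - 10607 = ((1/35)*(-20 - 1*(-123) + 315*72²)/72² + 8048) - 10607 = ((1/35)*(1/5184)*(-20 + 123 + 315*5184) + 8048) - 10607 = ((1/35)*(1/5184)*(-20 + 123 + 1632960) + 8048) - 10607 = ((1/35)*(1/5184)*1633063 + 8048) - 10607 = (1633063/181440 + 8048) - 10607 = 1461862183/181440 - 10607 = -462671897/181440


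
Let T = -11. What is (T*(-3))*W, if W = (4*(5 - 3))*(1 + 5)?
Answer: 1584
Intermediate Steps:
W = 48 (W = (4*2)*6 = 8*6 = 48)
(T*(-3))*W = -11*(-3)*48 = 33*48 = 1584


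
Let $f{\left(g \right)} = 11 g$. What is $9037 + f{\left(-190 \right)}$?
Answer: $6947$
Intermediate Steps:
$9037 + f{\left(-190 \right)} = 9037 + 11 \left(-190\right) = 9037 - 2090 = 6947$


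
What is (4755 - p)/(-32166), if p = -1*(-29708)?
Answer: 24953/32166 ≈ 0.77576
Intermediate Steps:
p = 29708
(4755 - p)/(-32166) = (4755 - 1*29708)/(-32166) = (4755 - 29708)*(-1/32166) = -24953*(-1/32166) = 24953/32166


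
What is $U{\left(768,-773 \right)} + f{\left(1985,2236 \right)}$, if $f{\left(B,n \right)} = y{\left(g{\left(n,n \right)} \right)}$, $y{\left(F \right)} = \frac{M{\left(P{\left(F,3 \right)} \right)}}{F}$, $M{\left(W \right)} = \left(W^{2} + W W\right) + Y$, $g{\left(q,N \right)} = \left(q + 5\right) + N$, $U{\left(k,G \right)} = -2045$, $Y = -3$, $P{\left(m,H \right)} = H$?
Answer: $- \frac{9155450}{4477} \approx -2045.0$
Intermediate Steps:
$g{\left(q,N \right)} = 5 + N + q$ ($g{\left(q,N \right)} = \left(5 + q\right) + N = 5 + N + q$)
$M{\left(W \right)} = -3 + 2 W^{2}$ ($M{\left(W \right)} = \left(W^{2} + W W\right) - 3 = \left(W^{2} + W^{2}\right) - 3 = 2 W^{2} - 3 = -3 + 2 W^{2}$)
$y{\left(F \right)} = \frac{15}{F}$ ($y{\left(F \right)} = \frac{-3 + 2 \cdot 3^{2}}{F} = \frac{-3 + 2 \cdot 9}{F} = \frac{-3 + 18}{F} = \frac{15}{F}$)
$f{\left(B,n \right)} = \frac{15}{5 + 2 n}$ ($f{\left(B,n \right)} = \frac{15}{5 + n + n} = \frac{15}{5 + 2 n}$)
$U{\left(768,-773 \right)} + f{\left(1985,2236 \right)} = -2045 + \frac{15}{5 + 2 \cdot 2236} = -2045 + \frac{15}{5 + 4472} = -2045 + \frac{15}{4477} = - \frac{9155450}{4477}$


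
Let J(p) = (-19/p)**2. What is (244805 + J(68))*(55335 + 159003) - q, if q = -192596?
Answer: 121313468546041/2312 ≈ 5.2471e+10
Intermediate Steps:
J(p) = 361/p**2
(244805 + J(68))*(55335 + 159003) - q = (244805 + 361/68**2)*(55335 + 159003) - 1*(-192596) = (244805 + 361*(1/4624))*214338 + 192596 = (244805 + 361/4624)*214338 + 192596 = (1131978681/4624)*214338 + 192596 = 121313023264089/2312 + 192596 = 121313468546041/2312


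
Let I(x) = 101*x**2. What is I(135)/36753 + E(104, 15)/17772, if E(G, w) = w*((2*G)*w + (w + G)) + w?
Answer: 958321125/18143731 ≈ 52.818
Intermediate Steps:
E(G, w) = w + w*(G + w + 2*G*w) (E(G, w) = w*(2*G*w + (G + w)) + w = w*(G + w + 2*G*w) + w = w + w*(G + w + 2*G*w))
I(135)/36753 + E(104, 15)/17772 = (101*135**2)/36753 + (15*(1 + 104 + 15 + 2*104*15))/17772 = (101*18225)*(1/36753) + (15*(1 + 104 + 15 + 3120))*(1/17772) = 1840725*(1/36753) + (15*3240)*(1/17772) = 613575/12251 + 48600*(1/17772) = 613575/12251 + 4050/1481 = 958321125/18143731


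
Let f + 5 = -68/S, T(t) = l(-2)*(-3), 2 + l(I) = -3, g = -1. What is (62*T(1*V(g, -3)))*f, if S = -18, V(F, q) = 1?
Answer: -3410/3 ≈ -1136.7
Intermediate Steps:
l(I) = -5 (l(I) = -2 - 3 = -5)
T(t) = 15 (T(t) = -5*(-3) = 15)
f = -11/9 (f = -5 - 68/(-18) = -5 - 68*(-1/18) = -5 + 34/9 = -11/9 ≈ -1.2222)
(62*T(1*V(g, -3)))*f = (62*15)*(-11/9) = 930*(-11/9) = -3410/3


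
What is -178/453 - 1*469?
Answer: -212635/453 ≈ -469.39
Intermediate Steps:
-178/453 - 1*469 = -178*1/453 - 469 = -178/453 - 469 = -212635/453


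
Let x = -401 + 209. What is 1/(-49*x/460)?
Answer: 115/2352 ≈ 0.048895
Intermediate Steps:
x = -192
1/(-49*x/460) = 1/(-(-9408)/460) = 1/(-49*(-48/115)) = 1/(2352/115) = 115/2352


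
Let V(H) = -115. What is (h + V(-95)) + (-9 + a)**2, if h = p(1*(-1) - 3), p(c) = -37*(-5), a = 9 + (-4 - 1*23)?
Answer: 799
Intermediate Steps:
a = -18 (a = 9 + (-4 - 23) = 9 - 27 = -18)
p(c) = 185
h = 185
(h + V(-95)) + (-9 + a)**2 = (185 - 115) + (-9 - 18)**2 = 70 + (-27)**2 = 70 + 729 = 799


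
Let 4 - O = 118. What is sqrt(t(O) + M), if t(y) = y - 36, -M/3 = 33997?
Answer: 9*I*sqrt(1261) ≈ 319.6*I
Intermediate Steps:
M = -101991 (M = -3*33997 = -101991)
O = -114 (O = 4 - 1*118 = 4 - 118 = -114)
t(y) = -36 + y
sqrt(t(O) + M) = sqrt((-36 - 114) - 101991) = sqrt(-150 - 101991) = sqrt(-102141) = 9*I*sqrt(1261)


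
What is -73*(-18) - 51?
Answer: 1263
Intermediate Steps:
-73*(-18) - 51 = 1314 - 51 = 1263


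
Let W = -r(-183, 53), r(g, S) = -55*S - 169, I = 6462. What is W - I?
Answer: -3378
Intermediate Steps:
r(g, S) = -169 - 55*S
W = 3084 (W = -(-169 - 55*53) = -(-169 - 2915) = -1*(-3084) = 3084)
W - I = 3084 - 1*6462 = 3084 - 6462 = -3378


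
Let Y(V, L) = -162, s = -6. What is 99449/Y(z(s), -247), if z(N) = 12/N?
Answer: -99449/162 ≈ -613.88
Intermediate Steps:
99449/Y(z(s), -247) = 99449/(-162) = 99449*(-1/162) = -99449/162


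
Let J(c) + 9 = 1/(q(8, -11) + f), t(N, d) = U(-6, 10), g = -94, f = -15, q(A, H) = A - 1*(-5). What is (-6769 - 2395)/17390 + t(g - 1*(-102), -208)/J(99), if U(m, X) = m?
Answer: 17282/165205 ≈ 0.10461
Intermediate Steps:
q(A, H) = 5 + A (q(A, H) = A + 5 = 5 + A)
t(N, d) = -6
J(c) = -19/2 (J(c) = -9 + 1/((5 + 8) - 15) = -9 + 1/(13 - 15) = -9 + 1/(-2) = -9 - 1/2 = -19/2)
(-6769 - 2395)/17390 + t(g - 1*(-102), -208)/J(99) = (-6769 - 2395)/17390 - 6/(-19/2) = -9164*1/17390 - 6*(-2/19) = -4582/8695 + 12/19 = 17282/165205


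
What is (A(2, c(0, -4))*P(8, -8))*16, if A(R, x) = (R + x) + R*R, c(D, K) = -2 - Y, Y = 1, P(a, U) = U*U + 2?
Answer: 3168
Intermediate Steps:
P(a, U) = 2 + U² (P(a, U) = U² + 2 = 2 + U²)
c(D, K) = -3 (c(D, K) = -2 - 1*1 = -2 - 1 = -3)
A(R, x) = R + x + R² (A(R, x) = (R + x) + R² = R + x + R²)
(A(2, c(0, -4))*P(8, -8))*16 = ((2 - 3 + 2²)*(2 + (-8)²))*16 = ((2 - 3 + 4)*(2 + 64))*16 = (3*66)*16 = 198*16 = 3168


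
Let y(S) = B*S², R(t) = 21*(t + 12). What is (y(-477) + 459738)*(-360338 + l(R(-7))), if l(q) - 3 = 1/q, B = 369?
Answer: -1064655803595462/35 ≈ -3.0419e+13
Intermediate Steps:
R(t) = 252 + 21*t (R(t) = 21*(12 + t) = 252 + 21*t)
l(q) = 3 + 1/q
y(S) = 369*S²
(y(-477) + 459738)*(-360338 + l(R(-7))) = (369*(-477)² + 459738)*(-360338 + (3 + 1/(252 + 21*(-7)))) = (369*227529 + 459738)*(-360338 + (3 + 1/(252 - 147))) = (83958201 + 459738)*(-360338 + (3 + 1/105)) = 84417939*(-360338 + (3 + 1/105)) = 84417939*(-360338 + 316/105) = 84417939*(-37835174/105) = -1064655803595462/35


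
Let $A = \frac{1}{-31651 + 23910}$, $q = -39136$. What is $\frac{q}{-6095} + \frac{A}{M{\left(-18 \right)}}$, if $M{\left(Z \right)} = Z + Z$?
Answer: $\frac{10906270031}{1698530220} \approx 6.421$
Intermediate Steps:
$M{\left(Z \right)} = 2 Z$
$A = - \frac{1}{7741}$ ($A = \frac{1}{-7741} = - \frac{1}{7741} \approx -0.00012918$)
$\frac{q}{-6095} + \frac{A}{M{\left(-18 \right)}} = - \frac{39136}{-6095} - \frac{1}{7741 \cdot 2 \left(-18\right)} = \left(-39136\right) \left(- \frac{1}{6095}\right) - \frac{1}{7741 \left(-36\right)} = \frac{39136}{6095} - - \frac{1}{278676} = \frac{39136}{6095} + \frac{1}{278676} = \frac{10906270031}{1698530220}$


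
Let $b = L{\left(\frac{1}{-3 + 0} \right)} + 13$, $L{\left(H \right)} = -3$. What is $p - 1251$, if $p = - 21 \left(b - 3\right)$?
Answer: $-1398$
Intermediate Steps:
$b = 10$ ($b = -3 + 13 = 10$)
$p = -147$ ($p = - 21 \left(10 - 3\right) = \left(-21\right) 7 = -147$)
$p - 1251 = -147 - 1251 = -1398$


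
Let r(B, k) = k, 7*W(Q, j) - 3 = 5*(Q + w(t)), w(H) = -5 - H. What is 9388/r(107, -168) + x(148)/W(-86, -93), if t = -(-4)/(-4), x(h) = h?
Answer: -364207/6258 ≈ -58.199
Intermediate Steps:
t = -1 (t = -(-4)*(-1)/4 = -1*1 = -1)
W(Q, j) = -17/7 + 5*Q/7 (W(Q, j) = 3/7 + (5*(Q + (-5 - 1*(-1))))/7 = 3/7 + (5*(Q + (-5 + 1)))/7 = 3/7 + (5*(Q - 4))/7 = 3/7 + (5*(-4 + Q))/7 = 3/7 + (-20 + 5*Q)/7 = 3/7 + (-20/7 + 5*Q/7) = -17/7 + 5*Q/7)
9388/r(107, -168) + x(148)/W(-86, -93) = 9388/(-168) + 148/(-17/7 + (5/7)*(-86)) = 9388*(-1/168) + 148/(-17/7 - 430/7) = -2347/42 + 148/(-447/7) = -2347/42 + 148*(-7/447) = -2347/42 - 1036/447 = -364207/6258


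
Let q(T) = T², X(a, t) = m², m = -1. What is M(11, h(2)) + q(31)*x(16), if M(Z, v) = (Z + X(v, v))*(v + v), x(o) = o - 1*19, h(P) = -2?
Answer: -2931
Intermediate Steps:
X(a, t) = 1 (X(a, t) = (-1)² = 1)
x(o) = -19 + o (x(o) = o - 19 = -19 + o)
M(Z, v) = 2*v*(1 + Z) (M(Z, v) = (Z + 1)*(v + v) = (1 + Z)*(2*v) = 2*v*(1 + Z))
M(11, h(2)) + q(31)*x(16) = 2*(-2)*(1 + 11) + 31²*(-19 + 16) = 2*(-2)*12 + 961*(-3) = -48 - 2883 = -2931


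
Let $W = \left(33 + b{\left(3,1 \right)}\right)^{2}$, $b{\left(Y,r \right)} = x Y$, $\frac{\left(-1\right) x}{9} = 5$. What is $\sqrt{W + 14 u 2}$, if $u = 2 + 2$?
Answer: $2 \sqrt{2629} \approx 102.55$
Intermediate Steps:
$x = -45$ ($x = \left(-9\right) 5 = -45$)
$u = 4$
$b{\left(Y,r \right)} = - 45 Y$
$W = 10404$ ($W = \left(33 - 135\right)^{2} = \left(-102\right)^{2} = 10404$)
$\sqrt{W + 14 u 2} = \sqrt{10404 + 14 \cdot 4 \cdot 2} = \sqrt{10404 + 56 \cdot 2} = \sqrt{10404 + 112} = \sqrt{10516} = 2 \sqrt{2629}$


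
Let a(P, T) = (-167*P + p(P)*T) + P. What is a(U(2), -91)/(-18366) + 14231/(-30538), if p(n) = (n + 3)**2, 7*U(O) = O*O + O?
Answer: -125811779/327168863 ≈ -0.38455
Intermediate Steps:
U(O) = O/7 + O**2/7 (U(O) = (O*O + O)/7 = (O**2 + O)/7 = (O + O**2)/7 = O/7 + O**2/7)
p(n) = (3 + n)**2
a(P, T) = -166*P + T*(3 + P)**2 (a(P, T) = (-167*P + (3 + P)**2*T) + P = (-167*P + T*(3 + P)**2) + P = -166*P + T*(3 + P)**2)
a(U(2), -91)/(-18366) + 14231/(-30538) = (-166*2*(1 + 2)/7 - 91*(3 + (1/7)*2*(1 + 2))**2)/(-18366) + 14231/(-30538) = (-166*2*3/7 - 91*(3 + (1/7)*2*3)**2)*(-1/18366) + 14231*(-1/30538) = (-166*6/7 - 91*(3 + 6/7)**2)*(-1/18366) - 14231/30538 = (-996/7 - 91*(27/7)**2)*(-1/18366) - 14231/30538 = (-996/7 - 91*729/49)*(-1/18366) - 14231/30538 = (-996/7 - 9477/7)*(-1/18366) - 14231/30538 = -10473/7*(-1/18366) - 14231/30538 = 3491/42854 - 14231/30538 = -125811779/327168863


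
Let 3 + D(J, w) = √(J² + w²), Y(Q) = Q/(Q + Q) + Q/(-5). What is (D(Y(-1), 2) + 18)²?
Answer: (150 + √449)²/100 ≈ 293.06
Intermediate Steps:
Y(Q) = ½ - Q/5 (Y(Q) = Q/((2*Q)) + Q*(-⅕) = Q*(1/(2*Q)) - Q/5 = ½ - Q/5)
D(J, w) = -3 + √(J² + w²)
(D(Y(-1), 2) + 18)² = ((-3 + √((½ - ⅕*(-1))² + 2²)) + 18)² = ((-3 + √((½ + ⅕)² + 4)) + 18)² = ((-3 + √((7/10)² + 4)) + 18)² = ((-3 + √(49/100 + 4)) + 18)² = ((-3 + √(449/100)) + 18)² = ((-3 + √449/10) + 18)² = (15 + √449/10)²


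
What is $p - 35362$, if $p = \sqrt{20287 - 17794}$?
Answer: $-35362 + 3 \sqrt{277} \approx -35312.0$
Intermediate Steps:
$p = 3 \sqrt{277}$ ($p = \sqrt{2493} = 3 \sqrt{277} \approx 49.93$)
$p - 35362 = 3 \sqrt{277} - 35362 = -35362 + 3 \sqrt{277}$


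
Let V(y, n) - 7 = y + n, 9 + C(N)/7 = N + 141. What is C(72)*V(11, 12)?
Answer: 42840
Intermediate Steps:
C(N) = 924 + 7*N (C(N) = -63 + 7*(N + 141) = -63 + 7*(141 + N) = -63 + (987 + 7*N) = 924 + 7*N)
V(y, n) = 7 + n + y (V(y, n) = 7 + (y + n) = 7 + (n + y) = 7 + n + y)
C(72)*V(11, 12) = (924 + 7*72)*(7 + 12 + 11) = (924 + 504)*30 = 1428*30 = 42840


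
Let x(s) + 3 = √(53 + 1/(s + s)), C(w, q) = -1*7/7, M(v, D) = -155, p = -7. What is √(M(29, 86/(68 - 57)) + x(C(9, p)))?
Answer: √(-632 + 2*√210)/2 ≈ 12.278*I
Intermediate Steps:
C(w, q) = -1 (C(w, q) = -7*⅐ = -1)
x(s) = -3 + √(53 + 1/(2*s)) (x(s) = -3 + √(53 + 1/(s + s)) = -3 + √(53 + 1/(2*s)))
√(M(29, 86/(68 - 57)) + x(C(9, p))) = √(-155 + (-3 + √(212 + 2/(-1))/2)) = √(-155 + (-3 + √(212 + 2*(-1))/2)) = √(-155 + (-3 + √(212 - 2)/2)) = √(-155 + (-3 + √210/2)) = √(-158 + √210/2)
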